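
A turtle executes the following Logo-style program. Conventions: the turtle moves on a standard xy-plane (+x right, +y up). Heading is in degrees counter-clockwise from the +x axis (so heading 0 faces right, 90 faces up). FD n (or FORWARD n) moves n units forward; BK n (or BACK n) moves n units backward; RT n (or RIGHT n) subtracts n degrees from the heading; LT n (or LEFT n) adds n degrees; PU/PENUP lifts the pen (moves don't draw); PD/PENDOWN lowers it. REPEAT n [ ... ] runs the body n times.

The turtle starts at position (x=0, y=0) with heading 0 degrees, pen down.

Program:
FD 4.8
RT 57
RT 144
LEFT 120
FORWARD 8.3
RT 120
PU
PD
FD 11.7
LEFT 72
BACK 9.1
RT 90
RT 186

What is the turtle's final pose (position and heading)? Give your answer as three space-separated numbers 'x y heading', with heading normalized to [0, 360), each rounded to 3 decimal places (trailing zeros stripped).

Executing turtle program step by step:
Start: pos=(0,0), heading=0, pen down
FD 4.8: (0,0) -> (4.8,0) [heading=0, draw]
RT 57: heading 0 -> 303
RT 144: heading 303 -> 159
LT 120: heading 159 -> 279
FD 8.3: (4.8,0) -> (6.098,-8.198) [heading=279, draw]
RT 120: heading 279 -> 159
PU: pen up
PD: pen down
FD 11.7: (6.098,-8.198) -> (-4.824,-4.005) [heading=159, draw]
LT 72: heading 159 -> 231
BK 9.1: (-4.824,-4.005) -> (0.902,3.067) [heading=231, draw]
RT 90: heading 231 -> 141
RT 186: heading 141 -> 315
Final: pos=(0.902,3.067), heading=315, 4 segment(s) drawn

Answer: 0.902 3.067 315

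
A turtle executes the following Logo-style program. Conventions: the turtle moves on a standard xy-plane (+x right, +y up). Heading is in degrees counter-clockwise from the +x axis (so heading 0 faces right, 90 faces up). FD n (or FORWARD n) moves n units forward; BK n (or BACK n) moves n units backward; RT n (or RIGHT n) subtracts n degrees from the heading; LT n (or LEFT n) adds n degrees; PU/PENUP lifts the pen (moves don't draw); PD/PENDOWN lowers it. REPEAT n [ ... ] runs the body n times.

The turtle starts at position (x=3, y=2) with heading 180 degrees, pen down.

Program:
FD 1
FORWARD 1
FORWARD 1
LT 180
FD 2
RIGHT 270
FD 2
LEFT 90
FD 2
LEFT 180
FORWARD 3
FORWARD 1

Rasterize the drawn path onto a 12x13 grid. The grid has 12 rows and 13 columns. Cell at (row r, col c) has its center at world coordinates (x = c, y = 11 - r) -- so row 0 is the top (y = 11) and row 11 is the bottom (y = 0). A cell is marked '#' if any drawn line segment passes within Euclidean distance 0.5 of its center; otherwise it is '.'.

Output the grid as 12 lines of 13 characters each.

Answer: .............
.............
.............
.............
.............
.............
.............
#####........
..#..........
####.........
.............
.............

Derivation:
Segment 0: (3,2) -> (2,2)
Segment 1: (2,2) -> (1,2)
Segment 2: (1,2) -> (0,2)
Segment 3: (0,2) -> (2,2)
Segment 4: (2,2) -> (2,4)
Segment 5: (2,4) -> (0,4)
Segment 6: (0,4) -> (3,4)
Segment 7: (3,4) -> (4,4)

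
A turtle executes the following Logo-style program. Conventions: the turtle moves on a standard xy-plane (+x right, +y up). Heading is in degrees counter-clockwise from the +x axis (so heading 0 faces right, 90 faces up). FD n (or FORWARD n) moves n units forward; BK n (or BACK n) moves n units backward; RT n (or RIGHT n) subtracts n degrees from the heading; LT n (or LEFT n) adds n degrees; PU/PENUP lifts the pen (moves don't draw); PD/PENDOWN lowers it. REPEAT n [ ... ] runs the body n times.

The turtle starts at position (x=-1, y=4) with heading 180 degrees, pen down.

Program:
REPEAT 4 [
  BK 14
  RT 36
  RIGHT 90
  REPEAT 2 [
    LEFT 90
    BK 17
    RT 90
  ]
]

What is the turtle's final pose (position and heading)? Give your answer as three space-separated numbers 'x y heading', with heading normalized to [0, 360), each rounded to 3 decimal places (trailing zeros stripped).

Executing turtle program step by step:
Start: pos=(-1,4), heading=180, pen down
REPEAT 4 [
  -- iteration 1/4 --
  BK 14: (-1,4) -> (13,4) [heading=180, draw]
  RT 36: heading 180 -> 144
  RT 90: heading 144 -> 54
  REPEAT 2 [
    -- iteration 1/2 --
    LT 90: heading 54 -> 144
    BK 17: (13,4) -> (26.753,-5.992) [heading=144, draw]
    RT 90: heading 144 -> 54
    -- iteration 2/2 --
    LT 90: heading 54 -> 144
    BK 17: (26.753,-5.992) -> (40.507,-15.985) [heading=144, draw]
    RT 90: heading 144 -> 54
  ]
  -- iteration 2/4 --
  BK 14: (40.507,-15.985) -> (32.278,-27.311) [heading=54, draw]
  RT 36: heading 54 -> 18
  RT 90: heading 18 -> 288
  REPEAT 2 [
    -- iteration 1/2 --
    LT 90: heading 288 -> 18
    BK 17: (32.278,-27.311) -> (16.11,-32.564) [heading=18, draw]
    RT 90: heading 18 -> 288
    -- iteration 2/2 --
    LT 90: heading 288 -> 18
    BK 17: (16.11,-32.564) -> (-0.058,-37.818) [heading=18, draw]
    RT 90: heading 18 -> 288
  ]
  -- iteration 3/4 --
  BK 14: (-0.058,-37.818) -> (-4.385,-24.503) [heading=288, draw]
  RT 36: heading 288 -> 252
  RT 90: heading 252 -> 162
  REPEAT 2 [
    -- iteration 1/2 --
    LT 90: heading 162 -> 252
    BK 17: (-4.385,-24.503) -> (0.869,-8.335) [heading=252, draw]
    RT 90: heading 252 -> 162
    -- iteration 2/2 --
    LT 90: heading 162 -> 252
    BK 17: (0.869,-8.335) -> (6.122,7.833) [heading=252, draw]
    RT 90: heading 252 -> 162
  ]
  -- iteration 4/4 --
  BK 14: (6.122,7.833) -> (19.437,3.507) [heading=162, draw]
  RT 36: heading 162 -> 126
  RT 90: heading 126 -> 36
  REPEAT 2 [
    -- iteration 1/2 --
    LT 90: heading 36 -> 126
    BK 17: (19.437,3.507) -> (29.429,-10.246) [heading=126, draw]
    RT 90: heading 126 -> 36
    -- iteration 2/2 --
    LT 90: heading 36 -> 126
    BK 17: (29.429,-10.246) -> (39.421,-24) [heading=126, draw]
    RT 90: heading 126 -> 36
  ]
]
Final: pos=(39.421,-24), heading=36, 12 segment(s) drawn

Answer: 39.421 -24 36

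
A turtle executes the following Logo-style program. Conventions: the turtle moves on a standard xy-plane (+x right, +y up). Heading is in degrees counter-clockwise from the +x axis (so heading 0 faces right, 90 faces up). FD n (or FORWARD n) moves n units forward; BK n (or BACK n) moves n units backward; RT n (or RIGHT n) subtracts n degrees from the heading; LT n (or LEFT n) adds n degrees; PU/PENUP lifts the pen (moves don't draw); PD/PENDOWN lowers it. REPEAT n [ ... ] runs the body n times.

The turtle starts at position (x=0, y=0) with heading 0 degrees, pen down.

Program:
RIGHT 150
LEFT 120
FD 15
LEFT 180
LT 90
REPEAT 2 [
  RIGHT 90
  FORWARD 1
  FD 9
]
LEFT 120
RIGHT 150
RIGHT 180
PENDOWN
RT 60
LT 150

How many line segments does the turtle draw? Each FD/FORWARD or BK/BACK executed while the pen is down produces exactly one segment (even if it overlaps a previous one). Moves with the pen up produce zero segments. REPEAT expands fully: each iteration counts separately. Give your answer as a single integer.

Answer: 5

Derivation:
Executing turtle program step by step:
Start: pos=(0,0), heading=0, pen down
RT 150: heading 0 -> 210
LT 120: heading 210 -> 330
FD 15: (0,0) -> (12.99,-7.5) [heading=330, draw]
LT 180: heading 330 -> 150
LT 90: heading 150 -> 240
REPEAT 2 [
  -- iteration 1/2 --
  RT 90: heading 240 -> 150
  FD 1: (12.99,-7.5) -> (12.124,-7) [heading=150, draw]
  FD 9: (12.124,-7) -> (4.33,-2.5) [heading=150, draw]
  -- iteration 2/2 --
  RT 90: heading 150 -> 60
  FD 1: (4.33,-2.5) -> (4.83,-1.634) [heading=60, draw]
  FD 9: (4.83,-1.634) -> (9.33,6.16) [heading=60, draw]
]
LT 120: heading 60 -> 180
RT 150: heading 180 -> 30
RT 180: heading 30 -> 210
PD: pen down
RT 60: heading 210 -> 150
LT 150: heading 150 -> 300
Final: pos=(9.33,6.16), heading=300, 5 segment(s) drawn
Segments drawn: 5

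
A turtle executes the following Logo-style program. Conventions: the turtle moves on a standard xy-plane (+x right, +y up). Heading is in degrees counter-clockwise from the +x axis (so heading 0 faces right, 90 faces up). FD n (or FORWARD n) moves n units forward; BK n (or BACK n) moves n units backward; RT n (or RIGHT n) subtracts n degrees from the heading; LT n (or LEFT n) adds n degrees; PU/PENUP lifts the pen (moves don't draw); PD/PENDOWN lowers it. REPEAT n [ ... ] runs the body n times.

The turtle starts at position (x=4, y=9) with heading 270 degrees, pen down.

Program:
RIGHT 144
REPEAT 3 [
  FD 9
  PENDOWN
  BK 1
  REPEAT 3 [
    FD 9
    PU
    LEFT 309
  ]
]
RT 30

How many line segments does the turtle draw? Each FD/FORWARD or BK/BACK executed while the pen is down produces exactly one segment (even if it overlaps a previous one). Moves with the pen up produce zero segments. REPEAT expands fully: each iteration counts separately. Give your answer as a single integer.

Answer: 7

Derivation:
Executing turtle program step by step:
Start: pos=(4,9), heading=270, pen down
RT 144: heading 270 -> 126
REPEAT 3 [
  -- iteration 1/3 --
  FD 9: (4,9) -> (-1.29,16.281) [heading=126, draw]
  PD: pen down
  BK 1: (-1.29,16.281) -> (-0.702,15.472) [heading=126, draw]
  REPEAT 3 [
    -- iteration 1/3 --
    FD 9: (-0.702,15.472) -> (-5.992,22.753) [heading=126, draw]
    PU: pen up
    LT 309: heading 126 -> 75
    -- iteration 2/3 --
    FD 9: (-5.992,22.753) -> (-3.663,31.447) [heading=75, move]
    PU: pen up
    LT 309: heading 75 -> 24
    -- iteration 3/3 --
    FD 9: (-3.663,31.447) -> (4.559,35.107) [heading=24, move]
    PU: pen up
    LT 309: heading 24 -> 333
  ]
  -- iteration 2/3 --
  FD 9: (4.559,35.107) -> (12.578,31.021) [heading=333, move]
  PD: pen down
  BK 1: (12.578,31.021) -> (11.687,31.475) [heading=333, draw]
  REPEAT 3 [
    -- iteration 1/3 --
    FD 9: (11.687,31.475) -> (19.706,27.389) [heading=333, draw]
    PU: pen up
    LT 309: heading 333 -> 282
    -- iteration 2/3 --
    FD 9: (19.706,27.389) -> (21.577,18.586) [heading=282, move]
    PU: pen up
    LT 309: heading 282 -> 231
    -- iteration 3/3 --
    FD 9: (21.577,18.586) -> (15.913,11.592) [heading=231, move]
    PU: pen up
    LT 309: heading 231 -> 180
  ]
  -- iteration 3/3 --
  FD 9: (15.913,11.592) -> (6.913,11.592) [heading=180, move]
  PD: pen down
  BK 1: (6.913,11.592) -> (7.913,11.592) [heading=180, draw]
  REPEAT 3 [
    -- iteration 1/3 --
    FD 9: (7.913,11.592) -> (-1.087,11.592) [heading=180, draw]
    PU: pen up
    LT 309: heading 180 -> 129
    -- iteration 2/3 --
    FD 9: (-1.087,11.592) -> (-6.751,18.586) [heading=129, move]
    PU: pen up
    LT 309: heading 129 -> 78
    -- iteration 3/3 --
    FD 9: (-6.751,18.586) -> (-4.879,27.389) [heading=78, move]
    PU: pen up
    LT 309: heading 78 -> 27
  ]
]
RT 30: heading 27 -> 357
Final: pos=(-4.879,27.389), heading=357, 7 segment(s) drawn
Segments drawn: 7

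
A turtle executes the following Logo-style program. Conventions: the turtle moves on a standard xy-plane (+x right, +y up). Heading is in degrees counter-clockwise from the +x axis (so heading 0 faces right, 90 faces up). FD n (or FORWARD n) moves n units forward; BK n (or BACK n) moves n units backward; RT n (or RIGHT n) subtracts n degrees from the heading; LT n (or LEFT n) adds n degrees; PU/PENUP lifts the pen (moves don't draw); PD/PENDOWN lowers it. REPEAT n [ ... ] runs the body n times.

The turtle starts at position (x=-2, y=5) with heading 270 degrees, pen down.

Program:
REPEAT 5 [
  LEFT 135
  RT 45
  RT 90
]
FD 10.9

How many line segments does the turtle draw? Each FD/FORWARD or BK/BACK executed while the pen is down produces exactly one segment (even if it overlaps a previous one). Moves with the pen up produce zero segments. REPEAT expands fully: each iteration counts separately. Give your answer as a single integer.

Executing turtle program step by step:
Start: pos=(-2,5), heading=270, pen down
REPEAT 5 [
  -- iteration 1/5 --
  LT 135: heading 270 -> 45
  RT 45: heading 45 -> 0
  RT 90: heading 0 -> 270
  -- iteration 2/5 --
  LT 135: heading 270 -> 45
  RT 45: heading 45 -> 0
  RT 90: heading 0 -> 270
  -- iteration 3/5 --
  LT 135: heading 270 -> 45
  RT 45: heading 45 -> 0
  RT 90: heading 0 -> 270
  -- iteration 4/5 --
  LT 135: heading 270 -> 45
  RT 45: heading 45 -> 0
  RT 90: heading 0 -> 270
  -- iteration 5/5 --
  LT 135: heading 270 -> 45
  RT 45: heading 45 -> 0
  RT 90: heading 0 -> 270
]
FD 10.9: (-2,5) -> (-2,-5.9) [heading=270, draw]
Final: pos=(-2,-5.9), heading=270, 1 segment(s) drawn
Segments drawn: 1

Answer: 1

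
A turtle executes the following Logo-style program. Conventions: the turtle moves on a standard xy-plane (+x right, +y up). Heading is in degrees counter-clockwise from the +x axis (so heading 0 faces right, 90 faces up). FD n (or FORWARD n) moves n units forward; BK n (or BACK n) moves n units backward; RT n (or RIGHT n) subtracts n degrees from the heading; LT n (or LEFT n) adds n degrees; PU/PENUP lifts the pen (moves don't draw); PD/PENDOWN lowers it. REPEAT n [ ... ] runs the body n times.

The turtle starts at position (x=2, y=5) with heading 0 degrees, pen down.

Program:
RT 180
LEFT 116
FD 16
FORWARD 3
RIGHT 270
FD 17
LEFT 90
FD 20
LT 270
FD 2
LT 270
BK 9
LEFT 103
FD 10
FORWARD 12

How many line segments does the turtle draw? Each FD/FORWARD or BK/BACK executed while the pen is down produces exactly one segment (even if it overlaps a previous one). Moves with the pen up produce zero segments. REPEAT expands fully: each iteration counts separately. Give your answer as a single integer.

Executing turtle program step by step:
Start: pos=(2,5), heading=0, pen down
RT 180: heading 0 -> 180
LT 116: heading 180 -> 296
FD 16: (2,5) -> (9.014,-9.381) [heading=296, draw]
FD 3: (9.014,-9.381) -> (10.329,-12.077) [heading=296, draw]
RT 270: heading 296 -> 26
FD 17: (10.329,-12.077) -> (25.609,-4.625) [heading=26, draw]
LT 90: heading 26 -> 116
FD 20: (25.609,-4.625) -> (16.841,13.351) [heading=116, draw]
LT 270: heading 116 -> 26
FD 2: (16.841,13.351) -> (18.639,14.228) [heading=26, draw]
LT 270: heading 26 -> 296
BK 9: (18.639,14.228) -> (14.693,22.317) [heading=296, draw]
LT 103: heading 296 -> 39
FD 10: (14.693,22.317) -> (22.465,28.61) [heading=39, draw]
FD 12: (22.465,28.61) -> (31.791,36.162) [heading=39, draw]
Final: pos=(31.791,36.162), heading=39, 8 segment(s) drawn
Segments drawn: 8

Answer: 8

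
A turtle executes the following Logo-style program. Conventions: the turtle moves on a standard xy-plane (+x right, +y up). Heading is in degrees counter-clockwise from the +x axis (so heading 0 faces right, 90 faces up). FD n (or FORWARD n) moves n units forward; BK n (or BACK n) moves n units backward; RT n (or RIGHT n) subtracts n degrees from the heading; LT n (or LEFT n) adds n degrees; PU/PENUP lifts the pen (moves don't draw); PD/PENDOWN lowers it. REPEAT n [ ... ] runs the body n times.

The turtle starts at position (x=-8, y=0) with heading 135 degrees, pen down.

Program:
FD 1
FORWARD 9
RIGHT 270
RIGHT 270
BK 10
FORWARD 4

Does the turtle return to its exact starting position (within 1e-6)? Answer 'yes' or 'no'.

Executing turtle program step by step:
Start: pos=(-8,0), heading=135, pen down
FD 1: (-8,0) -> (-8.707,0.707) [heading=135, draw]
FD 9: (-8.707,0.707) -> (-15.071,7.071) [heading=135, draw]
RT 270: heading 135 -> 225
RT 270: heading 225 -> 315
BK 10: (-15.071,7.071) -> (-22.142,14.142) [heading=315, draw]
FD 4: (-22.142,14.142) -> (-19.314,11.314) [heading=315, draw]
Final: pos=(-19.314,11.314), heading=315, 4 segment(s) drawn

Start position: (-8, 0)
Final position: (-19.314, 11.314)
Distance = 16; >= 1e-6 -> NOT closed

Answer: no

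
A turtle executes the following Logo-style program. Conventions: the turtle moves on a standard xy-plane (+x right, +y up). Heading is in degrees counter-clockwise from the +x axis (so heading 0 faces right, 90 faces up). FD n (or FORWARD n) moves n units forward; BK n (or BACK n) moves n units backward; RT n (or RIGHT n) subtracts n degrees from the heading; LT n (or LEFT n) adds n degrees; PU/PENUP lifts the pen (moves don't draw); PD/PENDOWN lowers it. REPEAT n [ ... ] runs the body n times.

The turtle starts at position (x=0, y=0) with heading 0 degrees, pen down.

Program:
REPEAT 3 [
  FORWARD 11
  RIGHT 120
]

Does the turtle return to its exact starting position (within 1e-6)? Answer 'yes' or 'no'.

Answer: yes

Derivation:
Executing turtle program step by step:
Start: pos=(0,0), heading=0, pen down
REPEAT 3 [
  -- iteration 1/3 --
  FD 11: (0,0) -> (11,0) [heading=0, draw]
  RT 120: heading 0 -> 240
  -- iteration 2/3 --
  FD 11: (11,0) -> (5.5,-9.526) [heading=240, draw]
  RT 120: heading 240 -> 120
  -- iteration 3/3 --
  FD 11: (5.5,-9.526) -> (0,0) [heading=120, draw]
  RT 120: heading 120 -> 0
]
Final: pos=(0,0), heading=0, 3 segment(s) drawn

Start position: (0, 0)
Final position: (0, 0)
Distance = 0; < 1e-6 -> CLOSED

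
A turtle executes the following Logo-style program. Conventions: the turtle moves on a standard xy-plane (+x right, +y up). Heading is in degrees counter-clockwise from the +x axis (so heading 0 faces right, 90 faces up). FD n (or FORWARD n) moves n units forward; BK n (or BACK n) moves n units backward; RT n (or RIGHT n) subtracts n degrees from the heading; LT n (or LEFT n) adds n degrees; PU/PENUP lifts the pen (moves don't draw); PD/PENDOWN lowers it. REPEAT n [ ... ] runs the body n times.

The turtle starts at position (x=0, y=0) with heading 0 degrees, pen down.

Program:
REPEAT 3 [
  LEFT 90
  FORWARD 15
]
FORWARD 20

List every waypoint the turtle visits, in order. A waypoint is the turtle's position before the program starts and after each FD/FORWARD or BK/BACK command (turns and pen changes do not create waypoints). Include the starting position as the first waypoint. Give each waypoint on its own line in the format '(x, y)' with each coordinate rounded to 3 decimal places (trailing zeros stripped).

Answer: (0, 0)
(0, 15)
(-15, 15)
(-15, 0)
(-15, -20)

Derivation:
Executing turtle program step by step:
Start: pos=(0,0), heading=0, pen down
REPEAT 3 [
  -- iteration 1/3 --
  LT 90: heading 0 -> 90
  FD 15: (0,0) -> (0,15) [heading=90, draw]
  -- iteration 2/3 --
  LT 90: heading 90 -> 180
  FD 15: (0,15) -> (-15,15) [heading=180, draw]
  -- iteration 3/3 --
  LT 90: heading 180 -> 270
  FD 15: (-15,15) -> (-15,0) [heading=270, draw]
]
FD 20: (-15,0) -> (-15,-20) [heading=270, draw]
Final: pos=(-15,-20), heading=270, 4 segment(s) drawn
Waypoints (5 total):
(0, 0)
(0, 15)
(-15, 15)
(-15, 0)
(-15, -20)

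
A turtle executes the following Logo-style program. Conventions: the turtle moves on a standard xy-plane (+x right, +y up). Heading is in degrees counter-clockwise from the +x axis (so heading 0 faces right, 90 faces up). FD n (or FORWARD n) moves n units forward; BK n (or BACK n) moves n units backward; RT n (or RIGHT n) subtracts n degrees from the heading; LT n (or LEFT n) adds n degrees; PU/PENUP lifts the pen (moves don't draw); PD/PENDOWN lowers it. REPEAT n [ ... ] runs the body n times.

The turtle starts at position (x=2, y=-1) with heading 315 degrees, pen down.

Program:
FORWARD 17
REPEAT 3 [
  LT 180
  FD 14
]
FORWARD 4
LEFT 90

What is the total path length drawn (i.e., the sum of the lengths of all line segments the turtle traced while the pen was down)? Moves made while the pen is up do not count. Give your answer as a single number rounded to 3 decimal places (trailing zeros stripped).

Executing turtle program step by step:
Start: pos=(2,-1), heading=315, pen down
FD 17: (2,-1) -> (14.021,-13.021) [heading=315, draw]
REPEAT 3 [
  -- iteration 1/3 --
  LT 180: heading 315 -> 135
  FD 14: (14.021,-13.021) -> (4.121,-3.121) [heading=135, draw]
  -- iteration 2/3 --
  LT 180: heading 135 -> 315
  FD 14: (4.121,-3.121) -> (14.021,-13.021) [heading=315, draw]
  -- iteration 3/3 --
  LT 180: heading 315 -> 135
  FD 14: (14.021,-13.021) -> (4.121,-3.121) [heading=135, draw]
]
FD 4: (4.121,-3.121) -> (1.293,-0.293) [heading=135, draw]
LT 90: heading 135 -> 225
Final: pos=(1.293,-0.293), heading=225, 5 segment(s) drawn

Segment lengths:
  seg 1: (2,-1) -> (14.021,-13.021), length = 17
  seg 2: (14.021,-13.021) -> (4.121,-3.121), length = 14
  seg 3: (4.121,-3.121) -> (14.021,-13.021), length = 14
  seg 4: (14.021,-13.021) -> (4.121,-3.121), length = 14
  seg 5: (4.121,-3.121) -> (1.293,-0.293), length = 4
Total = 63

Answer: 63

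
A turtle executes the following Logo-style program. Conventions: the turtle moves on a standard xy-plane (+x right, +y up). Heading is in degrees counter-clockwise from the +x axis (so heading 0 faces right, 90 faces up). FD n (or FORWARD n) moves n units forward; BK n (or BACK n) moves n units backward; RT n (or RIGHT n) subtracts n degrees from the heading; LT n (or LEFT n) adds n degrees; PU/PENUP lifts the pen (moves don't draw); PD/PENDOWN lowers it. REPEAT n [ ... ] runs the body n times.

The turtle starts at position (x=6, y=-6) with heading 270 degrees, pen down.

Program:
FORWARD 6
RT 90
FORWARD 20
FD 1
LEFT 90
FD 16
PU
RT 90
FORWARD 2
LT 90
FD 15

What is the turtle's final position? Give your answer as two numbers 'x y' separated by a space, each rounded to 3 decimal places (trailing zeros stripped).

Answer: -17 -43

Derivation:
Executing turtle program step by step:
Start: pos=(6,-6), heading=270, pen down
FD 6: (6,-6) -> (6,-12) [heading=270, draw]
RT 90: heading 270 -> 180
FD 20: (6,-12) -> (-14,-12) [heading=180, draw]
FD 1: (-14,-12) -> (-15,-12) [heading=180, draw]
LT 90: heading 180 -> 270
FD 16: (-15,-12) -> (-15,-28) [heading=270, draw]
PU: pen up
RT 90: heading 270 -> 180
FD 2: (-15,-28) -> (-17,-28) [heading=180, move]
LT 90: heading 180 -> 270
FD 15: (-17,-28) -> (-17,-43) [heading=270, move]
Final: pos=(-17,-43), heading=270, 4 segment(s) drawn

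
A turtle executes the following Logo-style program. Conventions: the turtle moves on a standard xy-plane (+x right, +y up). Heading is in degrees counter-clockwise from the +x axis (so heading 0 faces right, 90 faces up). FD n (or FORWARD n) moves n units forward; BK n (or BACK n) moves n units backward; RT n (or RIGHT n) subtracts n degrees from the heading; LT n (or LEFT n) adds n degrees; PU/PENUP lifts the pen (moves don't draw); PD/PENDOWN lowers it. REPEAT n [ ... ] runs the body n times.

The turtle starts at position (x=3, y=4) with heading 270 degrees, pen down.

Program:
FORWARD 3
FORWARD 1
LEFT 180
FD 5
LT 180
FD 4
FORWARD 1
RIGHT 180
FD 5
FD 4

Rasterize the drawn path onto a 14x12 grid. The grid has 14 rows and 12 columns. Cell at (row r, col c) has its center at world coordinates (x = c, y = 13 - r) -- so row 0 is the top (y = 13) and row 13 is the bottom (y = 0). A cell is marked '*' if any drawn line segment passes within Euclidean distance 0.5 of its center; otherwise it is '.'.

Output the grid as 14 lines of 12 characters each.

Answer: ............
............
............
............
...*........
...*........
...*........
...*........
...*........
...*........
...*........
...*........
...*........
...*........

Derivation:
Segment 0: (3,4) -> (3,1)
Segment 1: (3,1) -> (3,0)
Segment 2: (3,0) -> (3,5)
Segment 3: (3,5) -> (3,1)
Segment 4: (3,1) -> (3,0)
Segment 5: (3,0) -> (3,5)
Segment 6: (3,5) -> (3,9)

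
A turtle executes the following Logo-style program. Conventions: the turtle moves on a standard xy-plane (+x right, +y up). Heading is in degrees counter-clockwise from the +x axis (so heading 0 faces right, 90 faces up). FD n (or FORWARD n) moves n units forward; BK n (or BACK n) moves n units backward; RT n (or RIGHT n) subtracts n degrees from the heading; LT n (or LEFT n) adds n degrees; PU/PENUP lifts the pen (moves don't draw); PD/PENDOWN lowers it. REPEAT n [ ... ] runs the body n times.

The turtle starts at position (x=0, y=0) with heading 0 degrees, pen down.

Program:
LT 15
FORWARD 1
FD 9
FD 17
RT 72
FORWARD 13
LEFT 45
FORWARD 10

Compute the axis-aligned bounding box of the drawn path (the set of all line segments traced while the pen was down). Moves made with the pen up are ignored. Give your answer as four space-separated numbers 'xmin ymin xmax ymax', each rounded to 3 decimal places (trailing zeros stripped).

Answer: 0 -5.994 42.942 6.988

Derivation:
Executing turtle program step by step:
Start: pos=(0,0), heading=0, pen down
LT 15: heading 0 -> 15
FD 1: (0,0) -> (0.966,0.259) [heading=15, draw]
FD 9: (0.966,0.259) -> (9.659,2.588) [heading=15, draw]
FD 17: (9.659,2.588) -> (26.08,6.988) [heading=15, draw]
RT 72: heading 15 -> 303
FD 13: (26.08,6.988) -> (33.16,-3.915) [heading=303, draw]
LT 45: heading 303 -> 348
FD 10: (33.16,-3.915) -> (42.942,-5.994) [heading=348, draw]
Final: pos=(42.942,-5.994), heading=348, 5 segment(s) drawn

Segment endpoints: x in {0, 0.966, 9.659, 26.08, 33.16, 42.942}, y in {-5.994, -3.915, 0, 0.259, 2.588, 6.988}
xmin=0, ymin=-5.994, xmax=42.942, ymax=6.988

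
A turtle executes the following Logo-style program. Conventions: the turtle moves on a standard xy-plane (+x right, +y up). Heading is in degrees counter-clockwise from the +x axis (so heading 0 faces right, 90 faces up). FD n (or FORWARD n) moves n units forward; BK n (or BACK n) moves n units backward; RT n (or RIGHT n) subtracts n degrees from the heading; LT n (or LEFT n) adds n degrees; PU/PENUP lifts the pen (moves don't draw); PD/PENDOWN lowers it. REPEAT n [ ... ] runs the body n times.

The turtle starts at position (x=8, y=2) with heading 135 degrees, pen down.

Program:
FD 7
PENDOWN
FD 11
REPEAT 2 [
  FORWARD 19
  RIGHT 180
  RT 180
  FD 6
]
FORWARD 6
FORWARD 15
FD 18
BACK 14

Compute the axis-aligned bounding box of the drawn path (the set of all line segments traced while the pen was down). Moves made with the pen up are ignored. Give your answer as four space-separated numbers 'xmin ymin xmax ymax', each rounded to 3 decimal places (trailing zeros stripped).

Executing turtle program step by step:
Start: pos=(8,2), heading=135, pen down
FD 7: (8,2) -> (3.05,6.95) [heading=135, draw]
PD: pen down
FD 11: (3.05,6.95) -> (-4.728,14.728) [heading=135, draw]
REPEAT 2 [
  -- iteration 1/2 --
  FD 19: (-4.728,14.728) -> (-18.163,28.163) [heading=135, draw]
  RT 180: heading 135 -> 315
  RT 180: heading 315 -> 135
  FD 6: (-18.163,28.163) -> (-22.406,32.406) [heading=135, draw]
  -- iteration 2/2 --
  FD 19: (-22.406,32.406) -> (-35.841,45.841) [heading=135, draw]
  RT 180: heading 135 -> 315
  RT 180: heading 315 -> 135
  FD 6: (-35.841,45.841) -> (-40.083,50.083) [heading=135, draw]
]
FD 6: (-40.083,50.083) -> (-44.326,54.326) [heading=135, draw]
FD 15: (-44.326,54.326) -> (-54.933,64.933) [heading=135, draw]
FD 18: (-54.933,64.933) -> (-67.66,77.66) [heading=135, draw]
BK 14: (-67.66,77.66) -> (-57.761,67.761) [heading=135, draw]
Final: pos=(-57.761,67.761), heading=135, 10 segment(s) drawn

Segment endpoints: x in {-67.66, -57.761, -54.933, -44.326, -40.083, -35.841, -22.406, -18.163, -4.728, 3.05, 8}, y in {2, 6.95, 14.728, 28.163, 32.406, 45.841, 50.083, 54.326, 64.933, 67.761, 77.66}
xmin=-67.66, ymin=2, xmax=8, ymax=77.66

Answer: -67.66 2 8 77.66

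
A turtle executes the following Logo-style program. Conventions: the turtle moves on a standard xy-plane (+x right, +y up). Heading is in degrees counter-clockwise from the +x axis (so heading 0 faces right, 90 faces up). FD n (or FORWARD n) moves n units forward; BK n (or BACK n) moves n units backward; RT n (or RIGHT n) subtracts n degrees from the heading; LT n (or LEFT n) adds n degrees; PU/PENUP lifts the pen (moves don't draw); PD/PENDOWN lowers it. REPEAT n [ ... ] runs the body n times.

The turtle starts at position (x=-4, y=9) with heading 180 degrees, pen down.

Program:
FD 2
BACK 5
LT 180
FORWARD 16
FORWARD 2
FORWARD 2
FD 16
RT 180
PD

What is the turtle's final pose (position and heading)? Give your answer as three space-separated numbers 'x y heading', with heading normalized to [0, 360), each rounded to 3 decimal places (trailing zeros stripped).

Executing turtle program step by step:
Start: pos=(-4,9), heading=180, pen down
FD 2: (-4,9) -> (-6,9) [heading=180, draw]
BK 5: (-6,9) -> (-1,9) [heading=180, draw]
LT 180: heading 180 -> 0
FD 16: (-1,9) -> (15,9) [heading=0, draw]
FD 2: (15,9) -> (17,9) [heading=0, draw]
FD 2: (17,9) -> (19,9) [heading=0, draw]
FD 16: (19,9) -> (35,9) [heading=0, draw]
RT 180: heading 0 -> 180
PD: pen down
Final: pos=(35,9), heading=180, 6 segment(s) drawn

Answer: 35 9 180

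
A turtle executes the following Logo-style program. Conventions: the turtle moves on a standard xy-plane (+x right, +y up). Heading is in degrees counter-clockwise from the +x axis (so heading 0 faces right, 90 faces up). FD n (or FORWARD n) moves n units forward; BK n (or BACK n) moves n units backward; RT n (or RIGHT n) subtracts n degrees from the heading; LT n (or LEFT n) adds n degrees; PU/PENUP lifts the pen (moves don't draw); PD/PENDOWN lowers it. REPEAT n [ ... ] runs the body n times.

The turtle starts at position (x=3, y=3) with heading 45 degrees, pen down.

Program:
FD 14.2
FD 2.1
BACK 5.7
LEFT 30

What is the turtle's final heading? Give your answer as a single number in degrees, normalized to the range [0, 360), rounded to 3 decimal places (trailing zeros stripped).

Executing turtle program step by step:
Start: pos=(3,3), heading=45, pen down
FD 14.2: (3,3) -> (13.041,13.041) [heading=45, draw]
FD 2.1: (13.041,13.041) -> (14.526,14.526) [heading=45, draw]
BK 5.7: (14.526,14.526) -> (10.495,10.495) [heading=45, draw]
LT 30: heading 45 -> 75
Final: pos=(10.495,10.495), heading=75, 3 segment(s) drawn

Answer: 75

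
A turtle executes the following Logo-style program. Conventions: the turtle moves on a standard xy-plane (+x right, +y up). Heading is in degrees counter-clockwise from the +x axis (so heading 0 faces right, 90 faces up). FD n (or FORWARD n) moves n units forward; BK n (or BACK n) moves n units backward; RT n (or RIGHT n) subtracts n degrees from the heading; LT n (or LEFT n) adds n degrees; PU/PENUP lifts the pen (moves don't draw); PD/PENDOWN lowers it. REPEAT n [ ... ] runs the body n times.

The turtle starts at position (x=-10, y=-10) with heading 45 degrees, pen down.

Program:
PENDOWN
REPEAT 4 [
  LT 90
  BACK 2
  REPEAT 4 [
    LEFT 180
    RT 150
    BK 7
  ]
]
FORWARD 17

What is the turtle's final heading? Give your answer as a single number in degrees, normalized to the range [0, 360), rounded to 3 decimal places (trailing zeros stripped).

Executing turtle program step by step:
Start: pos=(-10,-10), heading=45, pen down
PD: pen down
REPEAT 4 [
  -- iteration 1/4 --
  LT 90: heading 45 -> 135
  BK 2: (-10,-10) -> (-8.586,-11.414) [heading=135, draw]
  REPEAT 4 [
    -- iteration 1/4 --
    LT 180: heading 135 -> 315
    RT 150: heading 315 -> 165
    BK 7: (-8.586,-11.414) -> (-1.824,-13.226) [heading=165, draw]
    -- iteration 2/4 --
    LT 180: heading 165 -> 345
    RT 150: heading 345 -> 195
    BK 7: (-1.824,-13.226) -> (4.937,-11.414) [heading=195, draw]
    -- iteration 3/4 --
    LT 180: heading 195 -> 15
    RT 150: heading 15 -> 225
    BK 7: (4.937,-11.414) -> (9.887,-6.464) [heading=225, draw]
    -- iteration 4/4 --
    LT 180: heading 225 -> 45
    RT 150: heading 45 -> 255
    BK 7: (9.887,-6.464) -> (11.699,0.297) [heading=255, draw]
  ]
  -- iteration 2/4 --
  LT 90: heading 255 -> 345
  BK 2: (11.699,0.297) -> (9.767,0.815) [heading=345, draw]
  REPEAT 4 [
    -- iteration 1/4 --
    LT 180: heading 345 -> 165
    RT 150: heading 165 -> 15
    BK 7: (9.767,0.815) -> (3.005,-0.997) [heading=15, draw]
    -- iteration 2/4 --
    LT 180: heading 15 -> 195
    RT 150: heading 195 -> 45
    BK 7: (3.005,-0.997) -> (-1.944,-5.947) [heading=45, draw]
    -- iteration 3/4 --
    LT 180: heading 45 -> 225
    RT 150: heading 225 -> 75
    BK 7: (-1.944,-5.947) -> (-3.756,-12.708) [heading=75, draw]
    -- iteration 4/4 --
    LT 180: heading 75 -> 255
    RT 150: heading 255 -> 105
    BK 7: (-3.756,-12.708) -> (-1.944,-19.47) [heading=105, draw]
  ]
  -- iteration 3/4 --
  LT 90: heading 105 -> 195
  BK 2: (-1.944,-19.47) -> (-0.013,-18.952) [heading=195, draw]
  REPEAT 4 [
    -- iteration 1/4 --
    LT 180: heading 195 -> 15
    RT 150: heading 15 -> 225
    BK 7: (-0.013,-18.952) -> (4.937,-14.002) [heading=225, draw]
    -- iteration 2/4 --
    LT 180: heading 225 -> 45
    RT 150: heading 45 -> 255
    BK 7: (4.937,-14.002) -> (6.749,-7.241) [heading=255, draw]
    -- iteration 3/4 --
    LT 180: heading 255 -> 75
    RT 150: heading 75 -> 285
    BK 7: (6.749,-7.241) -> (4.937,-0.479) [heading=285, draw]
    -- iteration 4/4 --
    LT 180: heading 285 -> 105
    RT 150: heading 105 -> 315
    BK 7: (4.937,-0.479) -> (-0.013,4.47) [heading=315, draw]
  ]
  -- iteration 4/4 --
  LT 90: heading 315 -> 45
  BK 2: (-0.013,4.47) -> (-1.427,3.056) [heading=45, draw]
  REPEAT 4 [
    -- iteration 1/4 --
    LT 180: heading 45 -> 225
    RT 150: heading 225 -> 75
    BK 7: (-1.427,3.056) -> (-3.239,-3.705) [heading=75, draw]
    -- iteration 2/4 --
    LT 180: heading 75 -> 255
    RT 150: heading 255 -> 105
    BK 7: (-3.239,-3.705) -> (-1.427,-10.467) [heading=105, draw]
    -- iteration 3/4 --
    LT 180: heading 105 -> 285
    RT 150: heading 285 -> 135
    BK 7: (-1.427,-10.467) -> (3.523,-15.417) [heading=135, draw]
    -- iteration 4/4 --
    LT 180: heading 135 -> 315
    RT 150: heading 315 -> 165
    BK 7: (3.523,-15.417) -> (10.284,-17.228) [heading=165, draw]
  ]
]
FD 17: (10.284,-17.228) -> (-6.136,-12.828) [heading=165, draw]
Final: pos=(-6.136,-12.828), heading=165, 21 segment(s) drawn

Answer: 165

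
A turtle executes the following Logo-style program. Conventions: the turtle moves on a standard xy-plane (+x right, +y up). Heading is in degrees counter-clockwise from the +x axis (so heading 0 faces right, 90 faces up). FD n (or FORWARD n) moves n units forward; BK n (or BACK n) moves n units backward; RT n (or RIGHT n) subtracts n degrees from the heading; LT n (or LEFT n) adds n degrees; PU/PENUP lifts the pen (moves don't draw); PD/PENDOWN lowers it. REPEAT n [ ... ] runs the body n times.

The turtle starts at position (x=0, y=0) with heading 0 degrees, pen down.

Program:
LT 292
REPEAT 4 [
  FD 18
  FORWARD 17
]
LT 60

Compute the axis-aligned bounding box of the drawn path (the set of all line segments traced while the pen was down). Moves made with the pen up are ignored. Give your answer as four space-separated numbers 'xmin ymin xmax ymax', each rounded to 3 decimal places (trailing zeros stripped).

Answer: 0 -129.806 52.445 0

Derivation:
Executing turtle program step by step:
Start: pos=(0,0), heading=0, pen down
LT 292: heading 0 -> 292
REPEAT 4 [
  -- iteration 1/4 --
  FD 18: (0,0) -> (6.743,-16.689) [heading=292, draw]
  FD 17: (6.743,-16.689) -> (13.111,-32.451) [heading=292, draw]
  -- iteration 2/4 --
  FD 18: (13.111,-32.451) -> (19.854,-49.141) [heading=292, draw]
  FD 17: (19.854,-49.141) -> (26.222,-64.903) [heading=292, draw]
  -- iteration 3/4 --
  FD 18: (26.222,-64.903) -> (32.965,-81.592) [heading=292, draw]
  FD 17: (32.965,-81.592) -> (39.334,-97.354) [heading=292, draw]
  -- iteration 4/4 --
  FD 18: (39.334,-97.354) -> (46.077,-114.044) [heading=292, draw]
  FD 17: (46.077,-114.044) -> (52.445,-129.806) [heading=292, draw]
]
LT 60: heading 292 -> 352
Final: pos=(52.445,-129.806), heading=352, 8 segment(s) drawn

Segment endpoints: x in {0, 6.743, 13.111, 19.854, 26.222, 32.965, 39.334, 46.077, 52.445}, y in {-129.806, -114.044, -97.354, -81.592, -64.903, -49.141, -32.451, -16.689, 0}
xmin=0, ymin=-129.806, xmax=52.445, ymax=0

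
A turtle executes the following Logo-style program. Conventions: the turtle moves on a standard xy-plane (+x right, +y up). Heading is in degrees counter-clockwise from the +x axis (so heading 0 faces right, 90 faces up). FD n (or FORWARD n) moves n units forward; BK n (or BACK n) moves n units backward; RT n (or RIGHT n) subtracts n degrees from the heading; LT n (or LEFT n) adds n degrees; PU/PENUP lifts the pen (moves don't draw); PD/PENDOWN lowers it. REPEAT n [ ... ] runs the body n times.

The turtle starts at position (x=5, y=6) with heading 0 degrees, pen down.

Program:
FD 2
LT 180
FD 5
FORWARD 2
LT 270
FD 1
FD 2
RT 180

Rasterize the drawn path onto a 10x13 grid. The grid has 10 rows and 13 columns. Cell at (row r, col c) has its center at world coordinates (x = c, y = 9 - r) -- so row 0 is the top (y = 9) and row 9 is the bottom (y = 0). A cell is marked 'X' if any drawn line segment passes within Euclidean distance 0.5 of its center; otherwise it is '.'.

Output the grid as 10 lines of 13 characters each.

Answer: X............
X............
X............
XXXXXXXX.....
.............
.............
.............
.............
.............
.............

Derivation:
Segment 0: (5,6) -> (7,6)
Segment 1: (7,6) -> (2,6)
Segment 2: (2,6) -> (0,6)
Segment 3: (0,6) -> (0,7)
Segment 4: (0,7) -> (0,9)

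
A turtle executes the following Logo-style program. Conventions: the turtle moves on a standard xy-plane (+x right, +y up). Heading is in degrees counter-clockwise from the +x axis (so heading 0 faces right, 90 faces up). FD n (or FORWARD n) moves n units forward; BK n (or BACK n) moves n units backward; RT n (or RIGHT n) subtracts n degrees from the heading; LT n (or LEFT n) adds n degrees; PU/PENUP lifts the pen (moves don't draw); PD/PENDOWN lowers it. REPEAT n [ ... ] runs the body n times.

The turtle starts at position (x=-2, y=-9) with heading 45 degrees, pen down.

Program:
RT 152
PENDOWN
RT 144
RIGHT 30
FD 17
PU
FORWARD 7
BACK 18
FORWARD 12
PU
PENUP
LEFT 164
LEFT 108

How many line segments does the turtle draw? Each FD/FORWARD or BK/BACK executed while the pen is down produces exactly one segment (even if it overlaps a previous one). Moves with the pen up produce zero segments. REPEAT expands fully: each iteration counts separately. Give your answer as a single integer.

Executing turtle program step by step:
Start: pos=(-2,-9), heading=45, pen down
RT 152: heading 45 -> 253
PD: pen down
RT 144: heading 253 -> 109
RT 30: heading 109 -> 79
FD 17: (-2,-9) -> (1.244,7.688) [heading=79, draw]
PU: pen up
FD 7: (1.244,7.688) -> (2.579,14.559) [heading=79, move]
BK 18: (2.579,14.559) -> (-0.855,-3.11) [heading=79, move]
FD 12: (-0.855,-3.11) -> (1.435,8.669) [heading=79, move]
PU: pen up
PU: pen up
LT 164: heading 79 -> 243
LT 108: heading 243 -> 351
Final: pos=(1.435,8.669), heading=351, 1 segment(s) drawn
Segments drawn: 1

Answer: 1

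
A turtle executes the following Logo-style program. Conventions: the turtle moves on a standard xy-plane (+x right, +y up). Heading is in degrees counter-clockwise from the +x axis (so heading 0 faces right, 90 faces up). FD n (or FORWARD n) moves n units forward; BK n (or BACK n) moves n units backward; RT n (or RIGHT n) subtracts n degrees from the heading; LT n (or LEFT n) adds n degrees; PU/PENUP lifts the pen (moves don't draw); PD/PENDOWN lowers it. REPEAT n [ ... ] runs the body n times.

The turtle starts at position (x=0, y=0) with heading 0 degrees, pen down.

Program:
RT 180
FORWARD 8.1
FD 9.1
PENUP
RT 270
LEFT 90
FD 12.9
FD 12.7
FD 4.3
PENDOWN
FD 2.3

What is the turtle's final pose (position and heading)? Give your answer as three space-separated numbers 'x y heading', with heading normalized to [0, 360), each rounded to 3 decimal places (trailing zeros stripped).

Executing turtle program step by step:
Start: pos=(0,0), heading=0, pen down
RT 180: heading 0 -> 180
FD 8.1: (0,0) -> (-8.1,0) [heading=180, draw]
FD 9.1: (-8.1,0) -> (-17.2,0) [heading=180, draw]
PU: pen up
RT 270: heading 180 -> 270
LT 90: heading 270 -> 0
FD 12.9: (-17.2,0) -> (-4.3,0) [heading=0, move]
FD 12.7: (-4.3,0) -> (8.4,0) [heading=0, move]
FD 4.3: (8.4,0) -> (12.7,0) [heading=0, move]
PD: pen down
FD 2.3: (12.7,0) -> (15,0) [heading=0, draw]
Final: pos=(15,0), heading=0, 3 segment(s) drawn

Answer: 15 0 0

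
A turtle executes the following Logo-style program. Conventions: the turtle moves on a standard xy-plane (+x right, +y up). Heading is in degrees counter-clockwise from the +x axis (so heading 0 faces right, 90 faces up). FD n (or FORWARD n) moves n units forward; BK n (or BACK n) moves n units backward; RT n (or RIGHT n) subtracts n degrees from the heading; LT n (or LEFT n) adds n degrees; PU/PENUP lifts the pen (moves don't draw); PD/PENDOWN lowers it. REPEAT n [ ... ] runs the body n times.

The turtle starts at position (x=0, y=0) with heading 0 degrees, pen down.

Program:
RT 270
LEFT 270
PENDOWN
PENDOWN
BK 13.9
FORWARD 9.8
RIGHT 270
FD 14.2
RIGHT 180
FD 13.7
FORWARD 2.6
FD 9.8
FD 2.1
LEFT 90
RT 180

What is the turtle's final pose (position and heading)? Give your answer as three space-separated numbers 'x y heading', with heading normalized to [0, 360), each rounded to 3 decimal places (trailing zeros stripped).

Answer: -4.1 -14 180

Derivation:
Executing turtle program step by step:
Start: pos=(0,0), heading=0, pen down
RT 270: heading 0 -> 90
LT 270: heading 90 -> 0
PD: pen down
PD: pen down
BK 13.9: (0,0) -> (-13.9,0) [heading=0, draw]
FD 9.8: (-13.9,0) -> (-4.1,0) [heading=0, draw]
RT 270: heading 0 -> 90
FD 14.2: (-4.1,0) -> (-4.1,14.2) [heading=90, draw]
RT 180: heading 90 -> 270
FD 13.7: (-4.1,14.2) -> (-4.1,0.5) [heading=270, draw]
FD 2.6: (-4.1,0.5) -> (-4.1,-2.1) [heading=270, draw]
FD 9.8: (-4.1,-2.1) -> (-4.1,-11.9) [heading=270, draw]
FD 2.1: (-4.1,-11.9) -> (-4.1,-14) [heading=270, draw]
LT 90: heading 270 -> 0
RT 180: heading 0 -> 180
Final: pos=(-4.1,-14), heading=180, 7 segment(s) drawn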